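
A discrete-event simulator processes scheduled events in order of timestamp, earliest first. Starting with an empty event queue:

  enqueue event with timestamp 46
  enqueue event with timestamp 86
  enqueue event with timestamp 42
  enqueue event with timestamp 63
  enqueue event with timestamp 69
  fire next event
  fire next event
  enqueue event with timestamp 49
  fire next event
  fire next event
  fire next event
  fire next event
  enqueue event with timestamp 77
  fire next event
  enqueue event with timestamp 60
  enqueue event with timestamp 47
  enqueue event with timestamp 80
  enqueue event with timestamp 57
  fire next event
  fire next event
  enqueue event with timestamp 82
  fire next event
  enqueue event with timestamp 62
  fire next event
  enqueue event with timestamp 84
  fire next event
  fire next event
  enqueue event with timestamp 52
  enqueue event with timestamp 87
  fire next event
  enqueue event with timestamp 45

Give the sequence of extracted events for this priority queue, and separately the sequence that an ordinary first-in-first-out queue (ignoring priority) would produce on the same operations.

insert 46 → {46}
insert 86 → {46, 86}
insert 42 → {42, 46, 86}
insert 63 → {42, 46, 63, 86}
insert 69 → {42, 46, 63, 69, 86}
fire next event → 42; now {46, 63, 69, 86}
fire next event → 46; now {63, 69, 86}
insert 49 → {49, 63, 69, 86}
fire next event → 49; now {63, 69, 86}
fire next event → 63; now {69, 86}
fire next event → 69; now {86}
fire next event → 86; now {}
insert 77 → {77}
fire next event → 77; now {}
insert 60 → {60}
insert 47 → {47, 60}
insert 80 → {47, 60, 80}
insert 57 → {47, 57, 60, 80}
fire next event → 47; now {57, 60, 80}
fire next event → 57; now {60, 80}
insert 82 → {60, 80, 82}
fire next event → 60; now {80, 82}
insert 62 → {62, 80, 82}
fire next event → 62; now {80, 82}
insert 84 → {80, 82, 84}
fire next event → 80; now {82, 84}
fire next event → 82; now {84}
insert 52 → {52, 84}
insert 87 → {52, 84, 87}
fire next event → 52; now {84, 87}
insert 45 → {45, 84, 87}

priority queue: [42, 46, 49, 63, 69, 86, 77, 47, 57, 60, 62, 80, 82, 52]; FIFO queue: [46, 86, 42, 63, 69, 49, 77, 60, 47, 80, 57, 82, 62, 84]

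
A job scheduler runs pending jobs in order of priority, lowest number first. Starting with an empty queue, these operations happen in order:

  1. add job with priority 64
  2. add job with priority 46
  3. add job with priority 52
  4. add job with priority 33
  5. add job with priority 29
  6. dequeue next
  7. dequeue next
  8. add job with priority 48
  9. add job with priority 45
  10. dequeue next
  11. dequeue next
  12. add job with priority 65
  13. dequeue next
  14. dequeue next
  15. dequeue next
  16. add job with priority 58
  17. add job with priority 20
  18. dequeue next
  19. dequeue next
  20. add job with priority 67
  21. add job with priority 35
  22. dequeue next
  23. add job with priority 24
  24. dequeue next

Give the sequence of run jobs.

[29, 33, 45, 46, 48, 52, 64, 20, 58, 35, 24]

insert 64 → {64}
insert 46 → {46, 64}
insert 52 → {46, 52, 64}
insert 33 → {33, 46, 52, 64}
insert 29 → {29, 33, 46, 52, 64}
dequeue next → 29; now {33, 46, 52, 64}
dequeue next → 33; now {46, 52, 64}
insert 48 → {46, 48, 52, 64}
insert 45 → {45, 46, 48, 52, 64}
dequeue next → 45; now {46, 48, 52, 64}
dequeue next → 46; now {48, 52, 64}
insert 65 → {48, 52, 64, 65}
dequeue next → 48; now {52, 64, 65}
dequeue next → 52; now {64, 65}
dequeue next → 64; now {65}
insert 58 → {58, 65}
insert 20 → {20, 58, 65}
dequeue next → 20; now {58, 65}
dequeue next → 58; now {65}
insert 67 → {65, 67}
insert 35 → {35, 65, 67}
dequeue next → 35; now {65, 67}
insert 24 → {24, 65, 67}
dequeue next → 24; now {65, 67}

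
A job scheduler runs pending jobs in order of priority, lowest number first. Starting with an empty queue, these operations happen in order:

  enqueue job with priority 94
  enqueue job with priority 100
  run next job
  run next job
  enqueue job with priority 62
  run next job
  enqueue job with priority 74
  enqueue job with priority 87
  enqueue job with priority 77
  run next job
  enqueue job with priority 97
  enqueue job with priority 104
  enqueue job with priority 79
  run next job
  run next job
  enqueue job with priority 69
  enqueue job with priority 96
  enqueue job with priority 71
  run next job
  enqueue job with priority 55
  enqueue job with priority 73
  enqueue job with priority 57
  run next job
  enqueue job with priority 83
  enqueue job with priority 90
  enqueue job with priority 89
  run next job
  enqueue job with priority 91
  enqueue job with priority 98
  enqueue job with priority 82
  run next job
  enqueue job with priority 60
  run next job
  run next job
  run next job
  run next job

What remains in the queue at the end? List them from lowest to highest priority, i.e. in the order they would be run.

[87, 89, 90, 91, 96, 97, 98, 104]

insert 94 → {94}
insert 100 → {94, 100}
run next job → 94; now {100}
run next job → 100; now {}
insert 62 → {62}
run next job → 62; now {}
insert 74 → {74}
insert 87 → {74, 87}
insert 77 → {74, 77, 87}
run next job → 74; now {77, 87}
insert 97 → {77, 87, 97}
insert 104 → {77, 87, 97, 104}
insert 79 → {77, 79, 87, 97, 104}
run next job → 77; now {79, 87, 97, 104}
run next job → 79; now {87, 97, 104}
insert 69 → {69, 87, 97, 104}
insert 96 → {69, 87, 96, 97, 104}
insert 71 → {69, 71, 87, 96, 97, 104}
run next job → 69; now {71, 87, 96, 97, 104}
insert 55 → {55, 71, 87, 96, 97, 104}
insert 73 → {55, 71, 73, 87, 96, 97, 104}
insert 57 → {55, 57, 71, 73, 87, 96, 97, 104}
run next job → 55; now {57, 71, 73, 87, 96, 97, 104}
insert 83 → {57, 71, 73, 83, 87, 96, 97, 104}
insert 90 → {57, 71, 73, 83, 87, 90, 96, 97, 104}
insert 89 → {57, 71, 73, 83, 87, 89, 90, 96, 97, 104}
run next job → 57; now {71, 73, 83, 87, 89, 90, 96, 97, 104}
insert 91 → {71, 73, 83, 87, 89, 90, 91, 96, 97, 104}
insert 98 → {71, 73, 83, 87, 89, 90, 91, 96, 97, 98, 104}
insert 82 → {71, 73, 82, 83, 87, 89, 90, 91, 96, 97, 98, 104}
run next job → 71; now {73, 82, 83, 87, 89, 90, 91, 96, 97, 98, 104}
insert 60 → {60, 73, 82, 83, 87, 89, 90, 91, 96, 97, 98, 104}
run next job → 60; now {73, 82, 83, 87, 89, 90, 91, 96, 97, 98, 104}
run next job → 73; now {82, 83, 87, 89, 90, 91, 96, 97, 98, 104}
run next job → 82; now {83, 87, 89, 90, 91, 96, 97, 98, 104}
run next job → 83; now {87, 89, 90, 91, 96, 97, 98, 104}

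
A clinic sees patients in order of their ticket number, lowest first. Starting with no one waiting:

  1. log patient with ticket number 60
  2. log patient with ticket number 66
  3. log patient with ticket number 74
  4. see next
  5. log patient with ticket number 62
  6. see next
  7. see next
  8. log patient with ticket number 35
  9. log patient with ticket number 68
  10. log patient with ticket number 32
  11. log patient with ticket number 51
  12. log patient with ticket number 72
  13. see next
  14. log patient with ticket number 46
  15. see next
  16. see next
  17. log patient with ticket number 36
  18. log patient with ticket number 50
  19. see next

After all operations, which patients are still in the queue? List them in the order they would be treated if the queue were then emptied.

insert 60 → {60}
insert 66 → {60, 66}
insert 74 → {60, 66, 74}
see next → 60; now {66, 74}
insert 62 → {62, 66, 74}
see next → 62; now {66, 74}
see next → 66; now {74}
insert 35 → {35, 74}
insert 68 → {35, 68, 74}
insert 32 → {32, 35, 68, 74}
insert 51 → {32, 35, 51, 68, 74}
insert 72 → {32, 35, 51, 68, 72, 74}
see next → 32; now {35, 51, 68, 72, 74}
insert 46 → {35, 46, 51, 68, 72, 74}
see next → 35; now {46, 51, 68, 72, 74}
see next → 46; now {51, 68, 72, 74}
insert 36 → {36, 51, 68, 72, 74}
insert 50 → {36, 50, 51, 68, 72, 74}
see next → 36; now {50, 51, 68, 72, 74}

50, 51, 68, 72, 74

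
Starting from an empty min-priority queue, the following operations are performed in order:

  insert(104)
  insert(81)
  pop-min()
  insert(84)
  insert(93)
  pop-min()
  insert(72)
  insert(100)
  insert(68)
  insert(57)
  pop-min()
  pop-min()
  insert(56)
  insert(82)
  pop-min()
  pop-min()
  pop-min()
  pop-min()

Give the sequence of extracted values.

[81, 84, 57, 68, 56, 72, 82, 93]

insert 104 → {104}
insert 81 → {81, 104}
pop-min → 81; now {104}
insert 84 → {84, 104}
insert 93 → {84, 93, 104}
pop-min → 84; now {93, 104}
insert 72 → {72, 93, 104}
insert 100 → {72, 93, 100, 104}
insert 68 → {68, 72, 93, 100, 104}
insert 57 → {57, 68, 72, 93, 100, 104}
pop-min → 57; now {68, 72, 93, 100, 104}
pop-min → 68; now {72, 93, 100, 104}
insert 56 → {56, 72, 93, 100, 104}
insert 82 → {56, 72, 82, 93, 100, 104}
pop-min → 56; now {72, 82, 93, 100, 104}
pop-min → 72; now {82, 93, 100, 104}
pop-min → 82; now {93, 100, 104}
pop-min → 93; now {100, 104}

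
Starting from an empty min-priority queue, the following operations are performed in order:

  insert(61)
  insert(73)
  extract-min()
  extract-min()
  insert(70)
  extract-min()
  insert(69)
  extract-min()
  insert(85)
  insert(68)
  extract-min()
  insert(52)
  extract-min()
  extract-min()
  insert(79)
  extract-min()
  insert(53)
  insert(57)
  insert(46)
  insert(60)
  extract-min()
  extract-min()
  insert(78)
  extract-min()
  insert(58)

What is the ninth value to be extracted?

46

insert 61 → {61}
insert 73 → {61, 73}
extract-min → 61; now {73}
extract-min → 73; now {}
insert 70 → {70}
extract-min → 70; now {}
insert 69 → {69}
extract-min → 69; now {}
insert 85 → {85}
insert 68 → {68, 85}
extract-min → 68; now {85}
insert 52 → {52, 85}
extract-min → 52; now {85}
extract-min → 85; now {}
insert 79 → {79}
extract-min → 79; now {}
insert 53 → {53}
insert 57 → {53, 57}
insert 46 → {46, 53, 57}
insert 60 → {46, 53, 57, 60}
extract-min → 46; now {53, 57, 60}
extract-min → 53; now {57, 60}
insert 78 → {57, 60, 78}
extract-min → 57; now {60, 78}
insert 58 → {58, 60, 78}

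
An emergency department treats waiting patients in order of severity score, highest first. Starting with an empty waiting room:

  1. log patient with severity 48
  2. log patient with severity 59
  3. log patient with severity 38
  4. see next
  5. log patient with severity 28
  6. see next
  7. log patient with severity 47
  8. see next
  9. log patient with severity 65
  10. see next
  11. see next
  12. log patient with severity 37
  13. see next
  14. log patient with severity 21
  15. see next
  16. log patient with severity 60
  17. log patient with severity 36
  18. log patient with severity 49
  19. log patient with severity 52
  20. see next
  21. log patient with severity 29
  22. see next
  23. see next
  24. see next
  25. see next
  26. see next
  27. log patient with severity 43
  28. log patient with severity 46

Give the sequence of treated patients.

insert 48 → {48}
insert 59 → {59, 48}
insert 38 → {59, 48, 38}
see next → 59; now {48, 38}
insert 28 → {48, 38, 28}
see next → 48; now {38, 28}
insert 47 → {47, 38, 28}
see next → 47; now {38, 28}
insert 65 → {65, 38, 28}
see next → 65; now {38, 28}
see next → 38; now {28}
insert 37 → {37, 28}
see next → 37; now {28}
insert 21 → {28, 21}
see next → 28; now {21}
insert 60 → {60, 21}
insert 36 → {60, 36, 21}
insert 49 → {60, 49, 36, 21}
insert 52 → {60, 52, 49, 36, 21}
see next → 60; now {52, 49, 36, 21}
insert 29 → {52, 49, 36, 29, 21}
see next → 52; now {49, 36, 29, 21}
see next → 49; now {36, 29, 21}
see next → 36; now {29, 21}
see next → 29; now {21}
see next → 21; now {}
insert 43 → {43}
insert 46 → {46, 43}

[59, 48, 47, 65, 38, 37, 28, 60, 52, 49, 36, 29, 21]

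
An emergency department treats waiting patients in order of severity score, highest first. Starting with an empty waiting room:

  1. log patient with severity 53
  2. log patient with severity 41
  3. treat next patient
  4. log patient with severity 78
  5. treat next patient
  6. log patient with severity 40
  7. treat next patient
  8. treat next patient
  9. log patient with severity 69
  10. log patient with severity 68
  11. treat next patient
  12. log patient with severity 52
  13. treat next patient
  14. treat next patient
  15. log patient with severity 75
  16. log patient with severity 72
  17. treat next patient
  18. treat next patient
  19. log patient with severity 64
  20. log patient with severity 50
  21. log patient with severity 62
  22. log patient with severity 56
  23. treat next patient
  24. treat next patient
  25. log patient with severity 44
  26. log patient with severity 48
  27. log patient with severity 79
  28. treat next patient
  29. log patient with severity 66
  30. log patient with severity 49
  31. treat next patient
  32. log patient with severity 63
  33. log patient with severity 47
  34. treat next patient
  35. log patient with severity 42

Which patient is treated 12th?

insert 53 → {53}
insert 41 → {53, 41}
treat next patient → 53; now {41}
insert 78 → {78, 41}
treat next patient → 78; now {41}
insert 40 → {41, 40}
treat next patient → 41; now {40}
treat next patient → 40; now {}
insert 69 → {69}
insert 68 → {69, 68}
treat next patient → 69; now {68}
insert 52 → {68, 52}
treat next patient → 68; now {52}
treat next patient → 52; now {}
insert 75 → {75}
insert 72 → {75, 72}
treat next patient → 75; now {72}
treat next patient → 72; now {}
insert 64 → {64}
insert 50 → {64, 50}
insert 62 → {64, 62, 50}
insert 56 → {64, 62, 56, 50}
treat next patient → 64; now {62, 56, 50}
treat next patient → 62; now {56, 50}
insert 44 → {56, 50, 44}
insert 48 → {56, 50, 48, 44}
insert 79 → {79, 56, 50, 48, 44}
treat next patient → 79; now {56, 50, 48, 44}
insert 66 → {66, 56, 50, 48, 44}
insert 49 → {66, 56, 50, 49, 48, 44}
treat next patient → 66; now {56, 50, 49, 48, 44}
insert 63 → {63, 56, 50, 49, 48, 44}
insert 47 → {63, 56, 50, 49, 48, 47, 44}
treat next patient → 63; now {56, 50, 49, 48, 47, 44}
insert 42 → {56, 50, 49, 48, 47, 44, 42}

79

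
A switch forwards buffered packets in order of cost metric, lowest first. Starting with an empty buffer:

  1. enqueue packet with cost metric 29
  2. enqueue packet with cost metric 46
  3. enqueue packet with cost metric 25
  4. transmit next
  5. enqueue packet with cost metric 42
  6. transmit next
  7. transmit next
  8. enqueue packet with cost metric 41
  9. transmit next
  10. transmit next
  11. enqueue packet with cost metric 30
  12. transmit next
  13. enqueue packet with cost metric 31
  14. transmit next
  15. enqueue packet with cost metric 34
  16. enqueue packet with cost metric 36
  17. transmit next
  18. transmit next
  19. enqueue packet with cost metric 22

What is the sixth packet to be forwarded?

insert 29 → {29}
insert 46 → {29, 46}
insert 25 → {25, 29, 46}
transmit next → 25; now {29, 46}
insert 42 → {29, 42, 46}
transmit next → 29; now {42, 46}
transmit next → 42; now {46}
insert 41 → {41, 46}
transmit next → 41; now {46}
transmit next → 46; now {}
insert 30 → {30}
transmit next → 30; now {}
insert 31 → {31}
transmit next → 31; now {}
insert 34 → {34}
insert 36 → {34, 36}
transmit next → 34; now {36}
transmit next → 36; now {}
insert 22 → {22}

30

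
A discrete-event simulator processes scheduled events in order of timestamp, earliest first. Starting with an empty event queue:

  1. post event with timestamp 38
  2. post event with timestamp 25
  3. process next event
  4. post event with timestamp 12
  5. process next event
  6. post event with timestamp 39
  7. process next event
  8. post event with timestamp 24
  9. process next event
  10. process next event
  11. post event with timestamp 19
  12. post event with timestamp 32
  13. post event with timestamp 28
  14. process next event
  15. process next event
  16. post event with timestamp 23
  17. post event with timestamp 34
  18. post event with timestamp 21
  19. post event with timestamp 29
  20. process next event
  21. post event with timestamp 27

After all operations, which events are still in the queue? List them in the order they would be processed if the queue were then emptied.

insert 38 → {38}
insert 25 → {25, 38}
process next event → 25; now {38}
insert 12 → {12, 38}
process next event → 12; now {38}
insert 39 → {38, 39}
process next event → 38; now {39}
insert 24 → {24, 39}
process next event → 24; now {39}
process next event → 39; now {}
insert 19 → {19}
insert 32 → {19, 32}
insert 28 → {19, 28, 32}
process next event → 19; now {28, 32}
process next event → 28; now {32}
insert 23 → {23, 32}
insert 34 → {23, 32, 34}
insert 21 → {21, 23, 32, 34}
insert 29 → {21, 23, 29, 32, 34}
process next event → 21; now {23, 29, 32, 34}
insert 27 → {23, 27, 29, 32, 34}

23 → 27 → 29 → 32 → 34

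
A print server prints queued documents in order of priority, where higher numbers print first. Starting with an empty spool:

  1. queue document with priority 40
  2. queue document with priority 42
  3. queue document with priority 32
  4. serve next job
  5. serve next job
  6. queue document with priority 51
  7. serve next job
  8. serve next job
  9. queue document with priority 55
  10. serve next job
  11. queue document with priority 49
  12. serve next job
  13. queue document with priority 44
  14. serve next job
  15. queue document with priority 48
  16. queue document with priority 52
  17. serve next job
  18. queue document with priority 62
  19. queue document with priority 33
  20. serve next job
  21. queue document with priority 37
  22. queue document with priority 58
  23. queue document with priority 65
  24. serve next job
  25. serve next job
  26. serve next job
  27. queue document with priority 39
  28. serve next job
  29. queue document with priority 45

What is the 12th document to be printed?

insert 40 → {40}
insert 42 → {42, 40}
insert 32 → {42, 40, 32}
serve next job → 42; now {40, 32}
serve next job → 40; now {32}
insert 51 → {51, 32}
serve next job → 51; now {32}
serve next job → 32; now {}
insert 55 → {55}
serve next job → 55; now {}
insert 49 → {49}
serve next job → 49; now {}
insert 44 → {44}
serve next job → 44; now {}
insert 48 → {48}
insert 52 → {52, 48}
serve next job → 52; now {48}
insert 62 → {62, 48}
insert 33 → {62, 48, 33}
serve next job → 62; now {48, 33}
insert 37 → {48, 37, 33}
insert 58 → {58, 48, 37, 33}
insert 65 → {65, 58, 48, 37, 33}
serve next job → 65; now {58, 48, 37, 33}
serve next job → 58; now {48, 37, 33}
serve next job → 48; now {37, 33}
insert 39 → {39, 37, 33}
serve next job → 39; now {37, 33}
insert 45 → {45, 37, 33}

48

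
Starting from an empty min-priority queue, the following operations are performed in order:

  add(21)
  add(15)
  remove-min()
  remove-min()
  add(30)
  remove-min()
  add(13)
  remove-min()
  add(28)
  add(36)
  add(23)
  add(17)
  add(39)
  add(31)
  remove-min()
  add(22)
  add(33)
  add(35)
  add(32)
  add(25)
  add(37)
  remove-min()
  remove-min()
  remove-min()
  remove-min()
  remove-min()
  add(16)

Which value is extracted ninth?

insert 21 → {21}
insert 15 → {15, 21}
remove-min → 15; now {21}
remove-min → 21; now {}
insert 30 → {30}
remove-min → 30; now {}
insert 13 → {13}
remove-min → 13; now {}
insert 28 → {28}
insert 36 → {28, 36}
insert 23 → {23, 28, 36}
insert 17 → {17, 23, 28, 36}
insert 39 → {17, 23, 28, 36, 39}
insert 31 → {17, 23, 28, 31, 36, 39}
remove-min → 17; now {23, 28, 31, 36, 39}
insert 22 → {22, 23, 28, 31, 36, 39}
insert 33 → {22, 23, 28, 31, 33, 36, 39}
insert 35 → {22, 23, 28, 31, 33, 35, 36, 39}
insert 32 → {22, 23, 28, 31, 32, 33, 35, 36, 39}
insert 25 → {22, 23, 25, 28, 31, 32, 33, 35, 36, 39}
insert 37 → {22, 23, 25, 28, 31, 32, 33, 35, 36, 37, 39}
remove-min → 22; now {23, 25, 28, 31, 32, 33, 35, 36, 37, 39}
remove-min → 23; now {25, 28, 31, 32, 33, 35, 36, 37, 39}
remove-min → 25; now {28, 31, 32, 33, 35, 36, 37, 39}
remove-min → 28; now {31, 32, 33, 35, 36, 37, 39}
remove-min → 31; now {32, 33, 35, 36, 37, 39}
insert 16 → {16, 32, 33, 35, 36, 37, 39}

28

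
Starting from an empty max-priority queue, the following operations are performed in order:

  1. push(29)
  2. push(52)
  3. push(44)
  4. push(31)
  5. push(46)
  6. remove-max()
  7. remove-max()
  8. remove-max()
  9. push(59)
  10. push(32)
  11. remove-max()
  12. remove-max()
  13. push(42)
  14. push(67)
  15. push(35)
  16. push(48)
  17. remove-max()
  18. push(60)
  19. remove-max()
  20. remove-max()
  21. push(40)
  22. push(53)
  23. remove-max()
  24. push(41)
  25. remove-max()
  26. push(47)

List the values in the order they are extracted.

insert 29 → {29}
insert 52 → {52, 29}
insert 44 → {52, 44, 29}
insert 31 → {52, 44, 31, 29}
insert 46 → {52, 46, 44, 31, 29}
remove-max → 52; now {46, 44, 31, 29}
remove-max → 46; now {44, 31, 29}
remove-max → 44; now {31, 29}
insert 59 → {59, 31, 29}
insert 32 → {59, 32, 31, 29}
remove-max → 59; now {32, 31, 29}
remove-max → 32; now {31, 29}
insert 42 → {42, 31, 29}
insert 67 → {67, 42, 31, 29}
insert 35 → {67, 42, 35, 31, 29}
insert 48 → {67, 48, 42, 35, 31, 29}
remove-max → 67; now {48, 42, 35, 31, 29}
insert 60 → {60, 48, 42, 35, 31, 29}
remove-max → 60; now {48, 42, 35, 31, 29}
remove-max → 48; now {42, 35, 31, 29}
insert 40 → {42, 40, 35, 31, 29}
insert 53 → {53, 42, 40, 35, 31, 29}
remove-max → 53; now {42, 40, 35, 31, 29}
insert 41 → {42, 41, 40, 35, 31, 29}
remove-max → 42; now {41, 40, 35, 31, 29}
insert 47 → {47, 41, 40, 35, 31, 29}

52 → 46 → 44 → 59 → 32 → 67 → 60 → 48 → 53 → 42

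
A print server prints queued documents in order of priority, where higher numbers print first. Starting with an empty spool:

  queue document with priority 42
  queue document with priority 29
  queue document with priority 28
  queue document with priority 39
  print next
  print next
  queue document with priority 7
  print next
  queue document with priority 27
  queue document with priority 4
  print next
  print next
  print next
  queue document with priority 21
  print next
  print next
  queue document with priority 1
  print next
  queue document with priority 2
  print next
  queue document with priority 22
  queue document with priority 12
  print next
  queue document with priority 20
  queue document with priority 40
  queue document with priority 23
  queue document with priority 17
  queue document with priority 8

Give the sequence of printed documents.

insert 42 → {42}
insert 29 → {42, 29}
insert 28 → {42, 29, 28}
insert 39 → {42, 39, 29, 28}
print next → 42; now {39, 29, 28}
print next → 39; now {29, 28}
insert 7 → {29, 28, 7}
print next → 29; now {28, 7}
insert 27 → {28, 27, 7}
insert 4 → {28, 27, 7, 4}
print next → 28; now {27, 7, 4}
print next → 27; now {7, 4}
print next → 7; now {4}
insert 21 → {21, 4}
print next → 21; now {4}
print next → 4; now {}
insert 1 → {1}
print next → 1; now {}
insert 2 → {2}
print next → 2; now {}
insert 22 → {22}
insert 12 → {22, 12}
print next → 22; now {12}
insert 20 → {20, 12}
insert 40 → {40, 20, 12}
insert 23 → {40, 23, 20, 12}
insert 17 → {40, 23, 20, 17, 12}
insert 8 → {40, 23, 20, 17, 12, 8}

42, 39, 29, 28, 27, 7, 21, 4, 1, 2, 22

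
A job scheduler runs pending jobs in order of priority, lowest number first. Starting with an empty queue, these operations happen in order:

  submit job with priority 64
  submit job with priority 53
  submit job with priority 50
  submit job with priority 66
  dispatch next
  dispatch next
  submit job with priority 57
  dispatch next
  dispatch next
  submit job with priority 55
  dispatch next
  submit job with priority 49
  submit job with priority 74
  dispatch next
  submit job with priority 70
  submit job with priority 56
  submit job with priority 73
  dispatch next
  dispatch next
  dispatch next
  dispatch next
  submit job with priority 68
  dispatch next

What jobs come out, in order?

insert 64 → {64}
insert 53 → {53, 64}
insert 50 → {50, 53, 64}
insert 66 → {50, 53, 64, 66}
dispatch next → 50; now {53, 64, 66}
dispatch next → 53; now {64, 66}
insert 57 → {57, 64, 66}
dispatch next → 57; now {64, 66}
dispatch next → 64; now {66}
insert 55 → {55, 66}
dispatch next → 55; now {66}
insert 49 → {49, 66}
insert 74 → {49, 66, 74}
dispatch next → 49; now {66, 74}
insert 70 → {66, 70, 74}
insert 56 → {56, 66, 70, 74}
insert 73 → {56, 66, 70, 73, 74}
dispatch next → 56; now {66, 70, 73, 74}
dispatch next → 66; now {70, 73, 74}
dispatch next → 70; now {73, 74}
dispatch next → 73; now {74}
insert 68 → {68, 74}
dispatch next → 68; now {74}

[50, 53, 57, 64, 55, 49, 56, 66, 70, 73, 68]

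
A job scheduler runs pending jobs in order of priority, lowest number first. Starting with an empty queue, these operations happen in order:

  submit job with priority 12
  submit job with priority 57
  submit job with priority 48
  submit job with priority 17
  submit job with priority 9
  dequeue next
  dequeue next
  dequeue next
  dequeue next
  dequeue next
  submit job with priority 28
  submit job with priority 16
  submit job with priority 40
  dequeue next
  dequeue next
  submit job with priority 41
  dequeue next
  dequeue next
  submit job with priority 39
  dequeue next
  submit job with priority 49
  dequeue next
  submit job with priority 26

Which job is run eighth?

40

insert 12 → {12}
insert 57 → {12, 57}
insert 48 → {12, 48, 57}
insert 17 → {12, 17, 48, 57}
insert 9 → {9, 12, 17, 48, 57}
dequeue next → 9; now {12, 17, 48, 57}
dequeue next → 12; now {17, 48, 57}
dequeue next → 17; now {48, 57}
dequeue next → 48; now {57}
dequeue next → 57; now {}
insert 28 → {28}
insert 16 → {16, 28}
insert 40 → {16, 28, 40}
dequeue next → 16; now {28, 40}
dequeue next → 28; now {40}
insert 41 → {40, 41}
dequeue next → 40; now {41}
dequeue next → 41; now {}
insert 39 → {39}
dequeue next → 39; now {}
insert 49 → {49}
dequeue next → 49; now {}
insert 26 → {26}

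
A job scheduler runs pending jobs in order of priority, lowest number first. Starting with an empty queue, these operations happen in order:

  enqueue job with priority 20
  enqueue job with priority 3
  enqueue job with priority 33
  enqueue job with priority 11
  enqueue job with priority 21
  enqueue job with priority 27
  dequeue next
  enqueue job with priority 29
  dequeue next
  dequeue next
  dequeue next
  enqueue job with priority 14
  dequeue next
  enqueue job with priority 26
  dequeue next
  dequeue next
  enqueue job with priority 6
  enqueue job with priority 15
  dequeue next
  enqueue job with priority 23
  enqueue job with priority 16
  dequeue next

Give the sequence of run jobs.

[3, 11, 20, 21, 14, 26, 27, 6, 15]

insert 20 → {20}
insert 3 → {3, 20}
insert 33 → {3, 20, 33}
insert 11 → {3, 11, 20, 33}
insert 21 → {3, 11, 20, 21, 33}
insert 27 → {3, 11, 20, 21, 27, 33}
dequeue next → 3; now {11, 20, 21, 27, 33}
insert 29 → {11, 20, 21, 27, 29, 33}
dequeue next → 11; now {20, 21, 27, 29, 33}
dequeue next → 20; now {21, 27, 29, 33}
dequeue next → 21; now {27, 29, 33}
insert 14 → {14, 27, 29, 33}
dequeue next → 14; now {27, 29, 33}
insert 26 → {26, 27, 29, 33}
dequeue next → 26; now {27, 29, 33}
dequeue next → 27; now {29, 33}
insert 6 → {6, 29, 33}
insert 15 → {6, 15, 29, 33}
dequeue next → 6; now {15, 29, 33}
insert 23 → {15, 23, 29, 33}
insert 16 → {15, 16, 23, 29, 33}
dequeue next → 15; now {16, 23, 29, 33}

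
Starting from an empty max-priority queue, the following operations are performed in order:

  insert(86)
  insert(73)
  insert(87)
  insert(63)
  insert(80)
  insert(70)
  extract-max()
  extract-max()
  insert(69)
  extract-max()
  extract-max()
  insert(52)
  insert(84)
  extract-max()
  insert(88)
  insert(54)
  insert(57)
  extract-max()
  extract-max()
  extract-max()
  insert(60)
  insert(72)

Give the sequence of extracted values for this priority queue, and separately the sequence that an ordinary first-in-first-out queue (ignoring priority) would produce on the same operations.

priority queue: 87, 86, 80, 73, 84, 88, 70, 69; FIFO queue: 86, 73, 87, 63, 80, 70, 69, 52

insert 86 → {86}
insert 73 → {86, 73}
insert 87 → {87, 86, 73}
insert 63 → {87, 86, 73, 63}
insert 80 → {87, 86, 80, 73, 63}
insert 70 → {87, 86, 80, 73, 70, 63}
extract-max → 87; now {86, 80, 73, 70, 63}
extract-max → 86; now {80, 73, 70, 63}
insert 69 → {80, 73, 70, 69, 63}
extract-max → 80; now {73, 70, 69, 63}
extract-max → 73; now {70, 69, 63}
insert 52 → {70, 69, 63, 52}
insert 84 → {84, 70, 69, 63, 52}
extract-max → 84; now {70, 69, 63, 52}
insert 88 → {88, 70, 69, 63, 52}
insert 54 → {88, 70, 69, 63, 54, 52}
insert 57 → {88, 70, 69, 63, 57, 54, 52}
extract-max → 88; now {70, 69, 63, 57, 54, 52}
extract-max → 70; now {69, 63, 57, 54, 52}
extract-max → 69; now {63, 57, 54, 52}
insert 60 → {63, 60, 57, 54, 52}
insert 72 → {72, 63, 60, 57, 54, 52}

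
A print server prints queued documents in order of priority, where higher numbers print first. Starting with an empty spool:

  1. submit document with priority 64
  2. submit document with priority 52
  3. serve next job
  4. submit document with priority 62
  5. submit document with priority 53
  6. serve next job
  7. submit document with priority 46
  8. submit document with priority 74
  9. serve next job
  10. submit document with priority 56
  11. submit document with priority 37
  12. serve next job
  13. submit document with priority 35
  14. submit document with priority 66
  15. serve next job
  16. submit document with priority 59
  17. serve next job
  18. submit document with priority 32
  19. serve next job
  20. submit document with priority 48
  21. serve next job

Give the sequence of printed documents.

insert 64 → {64}
insert 52 → {64, 52}
serve next job → 64; now {52}
insert 62 → {62, 52}
insert 53 → {62, 53, 52}
serve next job → 62; now {53, 52}
insert 46 → {53, 52, 46}
insert 74 → {74, 53, 52, 46}
serve next job → 74; now {53, 52, 46}
insert 56 → {56, 53, 52, 46}
insert 37 → {56, 53, 52, 46, 37}
serve next job → 56; now {53, 52, 46, 37}
insert 35 → {53, 52, 46, 37, 35}
insert 66 → {66, 53, 52, 46, 37, 35}
serve next job → 66; now {53, 52, 46, 37, 35}
insert 59 → {59, 53, 52, 46, 37, 35}
serve next job → 59; now {53, 52, 46, 37, 35}
insert 32 → {53, 52, 46, 37, 35, 32}
serve next job → 53; now {52, 46, 37, 35, 32}
insert 48 → {52, 48, 46, 37, 35, 32}
serve next job → 52; now {48, 46, 37, 35, 32}

64, 62, 74, 56, 66, 59, 53, 52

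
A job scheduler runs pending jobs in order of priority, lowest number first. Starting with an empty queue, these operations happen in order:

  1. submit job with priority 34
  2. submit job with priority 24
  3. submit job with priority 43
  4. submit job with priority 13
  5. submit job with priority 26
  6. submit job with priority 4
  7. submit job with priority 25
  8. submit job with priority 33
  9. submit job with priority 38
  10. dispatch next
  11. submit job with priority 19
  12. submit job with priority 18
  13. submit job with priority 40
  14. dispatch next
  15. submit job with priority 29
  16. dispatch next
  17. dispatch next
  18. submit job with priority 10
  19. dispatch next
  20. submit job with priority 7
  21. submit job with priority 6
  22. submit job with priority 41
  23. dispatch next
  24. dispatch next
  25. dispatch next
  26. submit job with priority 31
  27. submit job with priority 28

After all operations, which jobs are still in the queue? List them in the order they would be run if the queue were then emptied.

[25, 26, 28, 29, 31, 33, 34, 38, 40, 41, 43]

insert 34 → {34}
insert 24 → {24, 34}
insert 43 → {24, 34, 43}
insert 13 → {13, 24, 34, 43}
insert 26 → {13, 24, 26, 34, 43}
insert 4 → {4, 13, 24, 26, 34, 43}
insert 25 → {4, 13, 24, 25, 26, 34, 43}
insert 33 → {4, 13, 24, 25, 26, 33, 34, 43}
insert 38 → {4, 13, 24, 25, 26, 33, 34, 38, 43}
dispatch next → 4; now {13, 24, 25, 26, 33, 34, 38, 43}
insert 19 → {13, 19, 24, 25, 26, 33, 34, 38, 43}
insert 18 → {13, 18, 19, 24, 25, 26, 33, 34, 38, 43}
insert 40 → {13, 18, 19, 24, 25, 26, 33, 34, 38, 40, 43}
dispatch next → 13; now {18, 19, 24, 25, 26, 33, 34, 38, 40, 43}
insert 29 → {18, 19, 24, 25, 26, 29, 33, 34, 38, 40, 43}
dispatch next → 18; now {19, 24, 25, 26, 29, 33, 34, 38, 40, 43}
dispatch next → 19; now {24, 25, 26, 29, 33, 34, 38, 40, 43}
insert 10 → {10, 24, 25, 26, 29, 33, 34, 38, 40, 43}
dispatch next → 10; now {24, 25, 26, 29, 33, 34, 38, 40, 43}
insert 7 → {7, 24, 25, 26, 29, 33, 34, 38, 40, 43}
insert 6 → {6, 7, 24, 25, 26, 29, 33, 34, 38, 40, 43}
insert 41 → {6, 7, 24, 25, 26, 29, 33, 34, 38, 40, 41, 43}
dispatch next → 6; now {7, 24, 25, 26, 29, 33, 34, 38, 40, 41, 43}
dispatch next → 7; now {24, 25, 26, 29, 33, 34, 38, 40, 41, 43}
dispatch next → 24; now {25, 26, 29, 33, 34, 38, 40, 41, 43}
insert 31 → {25, 26, 29, 31, 33, 34, 38, 40, 41, 43}
insert 28 → {25, 26, 28, 29, 31, 33, 34, 38, 40, 41, 43}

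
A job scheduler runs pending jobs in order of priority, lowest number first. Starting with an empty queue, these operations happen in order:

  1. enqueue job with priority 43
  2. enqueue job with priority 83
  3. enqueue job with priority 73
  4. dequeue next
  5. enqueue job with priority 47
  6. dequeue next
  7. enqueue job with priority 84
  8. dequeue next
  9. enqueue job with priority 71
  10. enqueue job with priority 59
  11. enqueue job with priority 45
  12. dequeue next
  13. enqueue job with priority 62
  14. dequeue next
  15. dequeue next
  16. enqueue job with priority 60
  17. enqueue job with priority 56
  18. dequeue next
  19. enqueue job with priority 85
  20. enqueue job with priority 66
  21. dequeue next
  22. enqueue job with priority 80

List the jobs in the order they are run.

[43, 47, 73, 45, 59, 62, 56, 60]

insert 43 → {43}
insert 83 → {43, 83}
insert 73 → {43, 73, 83}
dequeue next → 43; now {73, 83}
insert 47 → {47, 73, 83}
dequeue next → 47; now {73, 83}
insert 84 → {73, 83, 84}
dequeue next → 73; now {83, 84}
insert 71 → {71, 83, 84}
insert 59 → {59, 71, 83, 84}
insert 45 → {45, 59, 71, 83, 84}
dequeue next → 45; now {59, 71, 83, 84}
insert 62 → {59, 62, 71, 83, 84}
dequeue next → 59; now {62, 71, 83, 84}
dequeue next → 62; now {71, 83, 84}
insert 60 → {60, 71, 83, 84}
insert 56 → {56, 60, 71, 83, 84}
dequeue next → 56; now {60, 71, 83, 84}
insert 85 → {60, 71, 83, 84, 85}
insert 66 → {60, 66, 71, 83, 84, 85}
dequeue next → 60; now {66, 71, 83, 84, 85}
insert 80 → {66, 71, 80, 83, 84, 85}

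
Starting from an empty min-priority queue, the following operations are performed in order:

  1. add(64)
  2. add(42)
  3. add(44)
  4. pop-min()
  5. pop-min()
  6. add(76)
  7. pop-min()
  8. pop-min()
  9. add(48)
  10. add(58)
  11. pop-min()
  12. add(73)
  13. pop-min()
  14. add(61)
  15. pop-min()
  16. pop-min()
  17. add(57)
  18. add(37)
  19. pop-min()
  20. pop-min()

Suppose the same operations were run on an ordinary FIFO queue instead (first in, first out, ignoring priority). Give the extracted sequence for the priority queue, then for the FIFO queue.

priority queue: 42 → 44 → 64 → 76 → 48 → 58 → 61 → 73 → 37 → 57; FIFO queue: [64, 42, 44, 76, 48, 58, 73, 61, 57, 37]

insert 64 → {64}
insert 42 → {42, 64}
insert 44 → {42, 44, 64}
pop-min → 42; now {44, 64}
pop-min → 44; now {64}
insert 76 → {64, 76}
pop-min → 64; now {76}
pop-min → 76; now {}
insert 48 → {48}
insert 58 → {48, 58}
pop-min → 48; now {58}
insert 73 → {58, 73}
pop-min → 58; now {73}
insert 61 → {61, 73}
pop-min → 61; now {73}
pop-min → 73; now {}
insert 57 → {57}
insert 37 → {37, 57}
pop-min → 37; now {57}
pop-min → 57; now {}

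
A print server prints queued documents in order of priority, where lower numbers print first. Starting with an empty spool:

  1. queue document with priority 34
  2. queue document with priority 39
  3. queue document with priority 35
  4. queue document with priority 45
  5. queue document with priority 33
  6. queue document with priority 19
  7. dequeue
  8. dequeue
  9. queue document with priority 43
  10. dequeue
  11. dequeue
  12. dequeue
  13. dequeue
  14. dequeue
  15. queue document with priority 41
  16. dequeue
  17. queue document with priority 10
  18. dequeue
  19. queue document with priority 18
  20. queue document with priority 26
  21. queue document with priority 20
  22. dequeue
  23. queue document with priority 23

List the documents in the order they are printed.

19, 33, 34, 35, 39, 43, 45, 41, 10, 18

insert 34 → {34}
insert 39 → {34, 39}
insert 35 → {34, 35, 39}
insert 45 → {34, 35, 39, 45}
insert 33 → {33, 34, 35, 39, 45}
insert 19 → {19, 33, 34, 35, 39, 45}
dequeue → 19; now {33, 34, 35, 39, 45}
dequeue → 33; now {34, 35, 39, 45}
insert 43 → {34, 35, 39, 43, 45}
dequeue → 34; now {35, 39, 43, 45}
dequeue → 35; now {39, 43, 45}
dequeue → 39; now {43, 45}
dequeue → 43; now {45}
dequeue → 45; now {}
insert 41 → {41}
dequeue → 41; now {}
insert 10 → {10}
dequeue → 10; now {}
insert 18 → {18}
insert 26 → {18, 26}
insert 20 → {18, 20, 26}
dequeue → 18; now {20, 26}
insert 23 → {20, 23, 26}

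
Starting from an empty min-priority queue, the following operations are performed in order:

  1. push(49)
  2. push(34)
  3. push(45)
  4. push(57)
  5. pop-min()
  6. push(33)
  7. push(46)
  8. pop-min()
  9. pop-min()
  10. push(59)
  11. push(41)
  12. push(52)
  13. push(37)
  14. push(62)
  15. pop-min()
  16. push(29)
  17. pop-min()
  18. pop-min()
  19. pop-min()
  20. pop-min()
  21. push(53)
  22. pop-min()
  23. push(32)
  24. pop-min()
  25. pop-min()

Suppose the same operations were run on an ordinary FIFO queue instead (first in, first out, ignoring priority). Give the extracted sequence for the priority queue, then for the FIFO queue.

insert 49 → {49}
insert 34 → {34, 49}
insert 45 → {34, 45, 49}
insert 57 → {34, 45, 49, 57}
pop-min → 34; now {45, 49, 57}
insert 33 → {33, 45, 49, 57}
insert 46 → {33, 45, 46, 49, 57}
pop-min → 33; now {45, 46, 49, 57}
pop-min → 45; now {46, 49, 57}
insert 59 → {46, 49, 57, 59}
insert 41 → {41, 46, 49, 57, 59}
insert 52 → {41, 46, 49, 52, 57, 59}
insert 37 → {37, 41, 46, 49, 52, 57, 59}
insert 62 → {37, 41, 46, 49, 52, 57, 59, 62}
pop-min → 37; now {41, 46, 49, 52, 57, 59, 62}
insert 29 → {29, 41, 46, 49, 52, 57, 59, 62}
pop-min → 29; now {41, 46, 49, 52, 57, 59, 62}
pop-min → 41; now {46, 49, 52, 57, 59, 62}
pop-min → 46; now {49, 52, 57, 59, 62}
pop-min → 49; now {52, 57, 59, 62}
insert 53 → {52, 53, 57, 59, 62}
pop-min → 52; now {53, 57, 59, 62}
insert 32 → {32, 53, 57, 59, 62}
pop-min → 32; now {53, 57, 59, 62}
pop-min → 53; now {57, 59, 62}

priority queue: 34, 33, 45, 37, 29, 41, 46, 49, 52, 32, 53; FIFO queue: 49, 34, 45, 57, 33, 46, 59, 41, 52, 37, 62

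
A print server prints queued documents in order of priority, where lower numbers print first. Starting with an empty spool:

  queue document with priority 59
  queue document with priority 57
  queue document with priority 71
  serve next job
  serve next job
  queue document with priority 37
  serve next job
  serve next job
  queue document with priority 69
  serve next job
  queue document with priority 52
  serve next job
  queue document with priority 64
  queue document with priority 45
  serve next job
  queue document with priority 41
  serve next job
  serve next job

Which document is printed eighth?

41

insert 59 → {59}
insert 57 → {57, 59}
insert 71 → {57, 59, 71}
serve next job → 57; now {59, 71}
serve next job → 59; now {71}
insert 37 → {37, 71}
serve next job → 37; now {71}
serve next job → 71; now {}
insert 69 → {69}
serve next job → 69; now {}
insert 52 → {52}
serve next job → 52; now {}
insert 64 → {64}
insert 45 → {45, 64}
serve next job → 45; now {64}
insert 41 → {41, 64}
serve next job → 41; now {64}
serve next job → 64; now {}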